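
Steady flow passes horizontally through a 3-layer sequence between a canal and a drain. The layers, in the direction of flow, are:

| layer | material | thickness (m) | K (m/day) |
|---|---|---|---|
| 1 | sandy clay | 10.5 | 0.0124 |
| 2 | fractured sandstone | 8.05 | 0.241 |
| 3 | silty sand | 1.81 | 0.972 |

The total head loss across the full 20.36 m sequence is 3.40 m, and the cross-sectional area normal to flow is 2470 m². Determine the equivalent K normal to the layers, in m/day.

0.0231

Flow is perpendicular to layering, so the layers act in series and the equivalent K is the thickness-weighted harmonic mean.
Total thickness L = 10.5 + 8.05 + 1.81 = 20.36 m.
Σ(b_i/K_i) = 10.5/0.0124 + 8.05/0.241 + 1.81/0.972 = 882.0 d.
K_eq = L / Σ(b_i/K_i) = 20.36 / 882.0 = 0.02308 m/day.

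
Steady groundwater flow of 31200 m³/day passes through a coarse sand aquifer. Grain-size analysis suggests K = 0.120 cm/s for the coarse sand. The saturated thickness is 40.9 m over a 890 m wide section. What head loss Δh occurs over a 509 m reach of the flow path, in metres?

Convert K: 0.120 cm/s × 864 = 103.7 m/day.
Cross-sectional area A = 890 × 40.9 = 36401 m².
From Q = K·A·i, i = Q / (K·A) = 31200 / (103.7 × 36401) = 0.008267.
Head loss Δh = i · L = 0.008267 × 509 = 4.208 m.

4.21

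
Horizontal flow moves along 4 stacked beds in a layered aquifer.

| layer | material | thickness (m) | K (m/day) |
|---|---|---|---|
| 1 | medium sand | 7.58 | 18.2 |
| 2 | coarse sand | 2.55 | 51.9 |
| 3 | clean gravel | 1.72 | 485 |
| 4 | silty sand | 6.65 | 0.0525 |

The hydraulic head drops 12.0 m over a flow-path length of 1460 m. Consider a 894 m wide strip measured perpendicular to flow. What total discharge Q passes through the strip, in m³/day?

8120

Flow is parallel to layering, so each bed carries its own Darcy discharge and the transmissivities add.
Σ(K_i·b_i) = 18.2×7.58 + 51.9×2.55 + 485×1.72 + 0.0525×6.65 = 1105 m²/day.
Hydraulic gradient i = Δh / L = 12.0 / 1460 = 0.008219.
Q = Σ(K_i·b_i) · W · i = 1105 × 894 × 0.008219 = 8118 m³/day.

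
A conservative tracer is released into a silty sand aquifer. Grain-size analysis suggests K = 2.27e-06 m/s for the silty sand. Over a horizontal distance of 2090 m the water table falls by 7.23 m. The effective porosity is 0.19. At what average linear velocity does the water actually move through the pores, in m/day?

Convert K: 2.27e-06 m/s × 86400 = 0.1961 m/day.
Hydraulic gradient i = Δh / L = 7.23 / 2090 = 0.003459.
Darcy flux q = K · i = 0.1961 × 0.003459 = 0.0006785 m/day.
Seepage velocity v = q / n_e = 0.0006785 / 0.19 = 0.003571 m/day.

0.00357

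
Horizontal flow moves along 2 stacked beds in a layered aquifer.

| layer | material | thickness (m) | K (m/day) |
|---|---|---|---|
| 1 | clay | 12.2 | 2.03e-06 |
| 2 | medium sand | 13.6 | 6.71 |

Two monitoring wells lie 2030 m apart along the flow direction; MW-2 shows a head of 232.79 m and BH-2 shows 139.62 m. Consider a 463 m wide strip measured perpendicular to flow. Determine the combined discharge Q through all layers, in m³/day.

1940

Flow is parallel to layering, so each bed carries its own Darcy discharge and the transmissivities add.
Σ(K_i·b_i) = 2.03e-06×12.2 + 6.71×13.6 = 91.26 m²/day.
Hydraulic gradient i = (232.79 − 139.62) / 2030 = 93.17 / 2030 = 0.04590.
Q = Σ(K_i·b_i) · W · i = 91.26 × 463 × 0.04590 = 1939 m³/day.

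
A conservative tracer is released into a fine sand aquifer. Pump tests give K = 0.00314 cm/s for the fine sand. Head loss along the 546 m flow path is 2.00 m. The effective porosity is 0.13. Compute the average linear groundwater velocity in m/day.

Convert K: 0.00314 cm/s × 864 = 2.713 m/day.
Hydraulic gradient i = Δh / L = 2.00 / 546 = 0.003663.
Darcy flux q = K · i = 2.713 × 0.003663 = 0.009938 m/day.
Seepage velocity v = q / n_e = 0.009938 / 0.13 = 0.07644 m/day.

0.0764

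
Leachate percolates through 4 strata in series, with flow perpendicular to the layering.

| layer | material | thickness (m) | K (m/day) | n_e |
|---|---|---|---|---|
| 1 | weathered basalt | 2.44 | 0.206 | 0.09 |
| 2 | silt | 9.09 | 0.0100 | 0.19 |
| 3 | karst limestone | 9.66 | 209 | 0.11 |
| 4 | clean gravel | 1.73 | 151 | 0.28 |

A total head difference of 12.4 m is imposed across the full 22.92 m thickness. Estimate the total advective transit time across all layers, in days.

With flow normal to the layers, continuity requires the same specific discharge q through every layer.
Σ(b_i/K_i) = 2.44/0.206 + 9.09/0.0100 + 9.66/209 + 1.73/151 = 920.9 d.
q = Δh / Σ(b_i/K_i) = 12.4 / 920.9 = 0.01347 m/day.
In each layer the seepage velocity is v_i = q/n_i, so the layer transit time is t_i = b_i·n_i / q:
  layer 1 (weathered basalt): t_1 = 2.44 × 0.09 / 0.01347 = 16.31 d
  layer 2 (silt): t_2 = 9.09 × 0.19 / 0.01347 = 128.3 d
  layer 3 (karst limestone): t_3 = 9.66 × 0.11 / 0.01347 = 78.92 d
  layer 4 (clean gravel): t_4 = 1.73 × 0.28 / 0.01347 = 35.97 d
Total t = Σ t_i = 259.5 days.

259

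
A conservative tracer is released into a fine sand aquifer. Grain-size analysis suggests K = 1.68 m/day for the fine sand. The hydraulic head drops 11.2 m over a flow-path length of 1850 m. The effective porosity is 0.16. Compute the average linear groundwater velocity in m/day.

Hydraulic gradient i = Δh / L = 11.2 / 1850 = 0.006054.
Darcy flux q = K · i = 1.680 × 0.006054 = 0.01017 m/day.
Seepage velocity v = q / n_e = 0.01017 / 0.16 = 0.06357 m/day.

0.0636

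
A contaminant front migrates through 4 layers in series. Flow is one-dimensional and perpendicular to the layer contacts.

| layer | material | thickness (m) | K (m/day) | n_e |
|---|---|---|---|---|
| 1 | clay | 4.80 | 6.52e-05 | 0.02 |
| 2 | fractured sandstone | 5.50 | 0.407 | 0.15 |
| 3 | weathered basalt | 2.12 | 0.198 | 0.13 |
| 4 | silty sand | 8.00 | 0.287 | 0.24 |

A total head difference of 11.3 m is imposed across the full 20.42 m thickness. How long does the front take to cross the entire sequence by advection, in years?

55.6

With flow normal to the layers, continuity requires the same specific discharge q through every layer.
Σ(b_i/K_i) = 4.80/6.52e-05 + 5.50/0.407 + 2.12/0.198 + 8.00/0.287 = 73672 d.
q = Δh / Σ(b_i/K_i) = 11.3 / 73672 = 0.0001534 m/day.
In each layer the seepage velocity is v_i = q/n_i, so the layer transit time is t_i = b_i·n_i / q:
  layer 1 (clay): t_1 = 4.80 × 0.02 / 0.0001534 = 625.9 d
  layer 2 (fractured sandstone): t_2 = 5.50 × 0.15 / 0.0001534 = 5379 d
  layer 3 (weathered basalt): t_3 = 2.12 × 0.13 / 0.0001534 = 1797 d
  layer 4 (silty sand): t_4 = 8.00 × 0.24 / 0.0001534 = 12518 d
Total t = Σ t_i = 20319 days = 55.63 years.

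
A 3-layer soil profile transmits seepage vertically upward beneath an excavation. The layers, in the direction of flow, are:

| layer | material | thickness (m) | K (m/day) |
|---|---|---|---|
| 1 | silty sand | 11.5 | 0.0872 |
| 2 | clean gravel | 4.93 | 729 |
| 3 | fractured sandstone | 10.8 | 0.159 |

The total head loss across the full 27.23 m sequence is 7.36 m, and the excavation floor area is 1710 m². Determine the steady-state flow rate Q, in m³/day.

63.0

Flow is perpendicular to layering, so the layers act in series and the equivalent K is the thickness-weighted harmonic mean.
Total thickness L = 11.5 + 4.93 + 10.8 = 27.23 m.
Σ(b_i/K_i) = 11.5/0.0872 + 4.93/729 + 10.8/0.159 = 199.8 d.
K_eq = L / Σ(b_i/K_i) = 27.23 / 199.8 = 0.1363 m/day.
Q = K_eq · A · (Δh/L) = 0.1363 × 1710 × (7.36/27.23) = 62.99 m³/day.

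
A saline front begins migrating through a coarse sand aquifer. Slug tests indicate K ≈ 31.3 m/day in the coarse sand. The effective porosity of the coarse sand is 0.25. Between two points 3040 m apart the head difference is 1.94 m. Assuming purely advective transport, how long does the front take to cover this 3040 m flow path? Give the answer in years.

104

Hydraulic gradient i = Δh / L = 1.94 / 3040 = 0.0006382.
Darcy flux q = K · i = 31.30 × 0.0006382 = 0.01997 m/day.
Seepage velocity v = q / n_e = 0.01997 / 0.25 = 0.07990 m/day.
Travel time t = L / v = 3040 / 0.07990 = 38049 days = 104.2 years.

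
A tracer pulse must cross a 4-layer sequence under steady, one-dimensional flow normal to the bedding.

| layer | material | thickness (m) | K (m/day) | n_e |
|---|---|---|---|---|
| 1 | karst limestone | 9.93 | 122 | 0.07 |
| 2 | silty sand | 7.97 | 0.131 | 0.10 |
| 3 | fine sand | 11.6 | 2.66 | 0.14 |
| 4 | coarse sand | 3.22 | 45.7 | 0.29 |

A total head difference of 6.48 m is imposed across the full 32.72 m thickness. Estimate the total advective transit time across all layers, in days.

40.8

With flow normal to the layers, continuity requires the same specific discharge q through every layer.
Σ(b_i/K_i) = 9.93/122 + 7.97/0.131 + 11.6/2.66 + 3.22/45.7 = 65.35 d.
q = Δh / Σ(b_i/K_i) = 6.48 / 65.35 = 0.09915 m/day.
In each layer the seepage velocity is v_i = q/n_i, so the layer transit time is t_i = b_i·n_i / q:
  layer 1 (karst limestone): t_1 = 9.93 × 0.07 / 0.09915 = 7.010 d
  layer 2 (silty sand): t_2 = 7.97 × 0.10 / 0.09915 = 8.038 d
  layer 3 (fine sand): t_3 = 11.6 × 0.14 / 0.09915 = 16.38 d
  layer 4 (coarse sand): t_4 = 3.22 × 0.29 / 0.09915 = 9.418 d
Total t = Σ t_i = 40.84 days.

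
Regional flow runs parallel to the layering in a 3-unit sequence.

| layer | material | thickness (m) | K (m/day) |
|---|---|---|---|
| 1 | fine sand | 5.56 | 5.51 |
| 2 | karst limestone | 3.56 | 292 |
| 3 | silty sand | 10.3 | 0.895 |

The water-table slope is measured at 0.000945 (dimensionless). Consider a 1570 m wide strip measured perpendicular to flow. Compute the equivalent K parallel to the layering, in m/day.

Flow is parallel to layering, so each bed carries its own Darcy discharge and the transmissivities add.
Σ(K_i·b_i) = 5.51×5.56 + 292×3.56 + 0.895×10.3 = 1079 m²/day.
Total thickness b = 19.42 m, so K_eq = Σ(K_i·b_i)/b = 55.58 m/day.

55.6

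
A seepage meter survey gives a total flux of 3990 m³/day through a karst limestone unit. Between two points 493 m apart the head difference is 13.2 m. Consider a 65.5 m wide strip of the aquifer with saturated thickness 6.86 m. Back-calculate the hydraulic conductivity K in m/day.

332

Cross-sectional area A = 65.5 × 6.86 = 449.3 m².
Hydraulic gradient i = Δh / L = 13.2 / 493 = 0.02677.
From Q = K·A·i, K = Q / (A·i) = 3990 / (449.3 × 0.02677) = 331.7 m/day.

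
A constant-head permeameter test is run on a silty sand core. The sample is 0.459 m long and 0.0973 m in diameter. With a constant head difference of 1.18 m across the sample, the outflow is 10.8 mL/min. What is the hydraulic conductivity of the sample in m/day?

0.814

Cross-sectional area A = π·(d/2)² = π × (0.0973/2)² = 0.007436 m².
Convert discharge: 10.8 mL/min = 1.800e-07 m³/s.
Darcy's law rearranged: K = Q·L / (A·Δh) = 1.800e-07 × 0.459 / (0.007436 × 1.18) = 9.416e-06 m/s = 0.8136 m/day.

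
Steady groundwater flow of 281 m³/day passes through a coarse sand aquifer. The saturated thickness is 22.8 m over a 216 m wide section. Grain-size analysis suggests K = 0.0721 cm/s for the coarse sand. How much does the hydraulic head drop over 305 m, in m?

Convert K: 0.0721 cm/s × 864 = 62.29 m/day.
Cross-sectional area A = 216 × 22.8 = 4925 m².
From Q = K·A·i, i = Q / (K·A) = 281 / (62.29 × 4925) = 0.0009159.
Head loss Δh = i · L = 0.0009159 × 305 = 0.2794 m.

0.279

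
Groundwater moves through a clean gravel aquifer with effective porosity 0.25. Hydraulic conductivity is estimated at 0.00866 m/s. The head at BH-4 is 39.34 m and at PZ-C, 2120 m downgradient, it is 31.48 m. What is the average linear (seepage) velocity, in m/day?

11.1

Convert K: 0.00866 m/s × 86400 = 748.2 m/day.
Hydraulic gradient i = (39.34 − 31.48) / 2120 = 7.86 / 2120 = 0.003708.
Darcy flux q = K · i = 748.2 × 0.003708 = 2.774 m/day.
Seepage velocity v = q / n_e = 2.774 / 0.25 = 11.10 m/day.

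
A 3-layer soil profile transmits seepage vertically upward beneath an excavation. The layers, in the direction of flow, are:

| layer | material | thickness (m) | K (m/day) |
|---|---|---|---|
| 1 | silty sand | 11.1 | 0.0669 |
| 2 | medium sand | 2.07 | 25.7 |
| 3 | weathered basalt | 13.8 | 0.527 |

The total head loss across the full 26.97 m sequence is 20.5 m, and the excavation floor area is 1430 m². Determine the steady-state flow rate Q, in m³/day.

Flow is perpendicular to layering, so the layers act in series and the equivalent K is the thickness-weighted harmonic mean.
Total thickness L = 11.1 + 2.07 + 13.8 = 26.97 m.
Σ(b_i/K_i) = 11.1/0.0669 + 2.07/25.7 + 13.8/0.527 = 192.2 d.
K_eq = L / Σ(b_i/K_i) = 26.97 / 192.2 = 0.1403 m/day.
Q = K_eq · A · (Δh/L) = 0.1403 × 1430 × (20.5/26.97) = 152.5 m³/day.

153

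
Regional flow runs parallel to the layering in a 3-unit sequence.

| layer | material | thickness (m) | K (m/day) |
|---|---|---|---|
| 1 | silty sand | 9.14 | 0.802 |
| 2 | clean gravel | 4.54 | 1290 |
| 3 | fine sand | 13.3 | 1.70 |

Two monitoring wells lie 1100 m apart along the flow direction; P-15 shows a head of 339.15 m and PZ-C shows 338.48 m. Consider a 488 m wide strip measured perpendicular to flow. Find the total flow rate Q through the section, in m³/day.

Flow is parallel to layering, so each bed carries its own Darcy discharge and the transmissivities add.
Σ(K_i·b_i) = 0.802×9.14 + 1290×4.54 + 1.70×13.3 = 5887 m²/day.
Hydraulic gradient i = (339.15 − 338.48) / 1100 = 0.67 / 1100 = 0.0006091.
Q = Σ(K_i·b_i) · W · i = 5887 × 488 × 0.0006091 = 1750 m³/day.

1750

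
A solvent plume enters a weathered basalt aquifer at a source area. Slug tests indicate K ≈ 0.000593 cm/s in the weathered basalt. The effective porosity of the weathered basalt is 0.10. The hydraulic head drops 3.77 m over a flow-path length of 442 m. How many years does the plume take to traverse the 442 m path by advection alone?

Convert K: 0.000593 cm/s × 864 = 0.5124 m/day.
Hydraulic gradient i = Δh / L = 3.77 / 442 = 0.008529.
Darcy flux q = K · i = 0.5124 × 0.008529 = 0.004370 m/day.
Seepage velocity v = q / n_e = 0.004370 / 0.10 = 0.04370 m/day.
Travel time t = L / v = 442 / 0.04370 = 10114 days = 27.69 years.

27.7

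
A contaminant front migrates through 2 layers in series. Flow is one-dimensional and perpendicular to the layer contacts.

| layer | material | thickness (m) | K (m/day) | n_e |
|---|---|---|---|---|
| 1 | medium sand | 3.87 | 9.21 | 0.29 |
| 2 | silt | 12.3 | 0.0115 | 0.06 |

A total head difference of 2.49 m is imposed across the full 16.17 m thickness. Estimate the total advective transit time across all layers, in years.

2.19

With flow normal to the layers, continuity requires the same specific discharge q through every layer.
Σ(b_i/K_i) = 3.87/9.21 + 12.3/0.0115 = 1070 d.
q = Δh / Σ(b_i/K_i) = 2.49 / 1070 = 0.002327 m/day.
In each layer the seepage velocity is v_i = q/n_i, so the layer transit time is t_i = b_i·n_i / q:
  layer 1 (medium sand): t_1 = 3.87 × 0.29 / 0.002327 = 482.3 d
  layer 2 (silt): t_2 = 12.3 × 0.06 / 0.002327 = 317.1 d
Total t = Σ t_i = 799.4 days = 2.189 years.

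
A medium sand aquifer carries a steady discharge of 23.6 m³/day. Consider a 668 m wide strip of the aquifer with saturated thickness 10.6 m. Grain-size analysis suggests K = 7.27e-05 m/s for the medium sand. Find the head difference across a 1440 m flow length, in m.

0.764

Convert K: 7.27e-05 m/s × 86400 = 6.281 m/day.
Cross-sectional area A = 668 × 10.6 = 7081 m².
From Q = K·A·i, i = Q / (K·A) = 23.6 / (6.281 × 7081) = 0.0005306.
Head loss Δh = i · L = 0.0005306 × 1440 = 0.7641 m.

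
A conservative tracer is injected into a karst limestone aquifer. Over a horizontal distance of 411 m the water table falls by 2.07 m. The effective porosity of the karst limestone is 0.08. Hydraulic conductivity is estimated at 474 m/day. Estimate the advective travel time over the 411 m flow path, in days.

Hydraulic gradient i = Δh / L = 2.07 / 411 = 0.005036.
Darcy flux q = K · i = 474.0 × 0.005036 = 2.387 m/day.
Seepage velocity v = q / n_e = 2.387 / 0.08 = 29.84 m/day.
Travel time t = L / v = 411 / 29.84 = 13.77 days.

13.8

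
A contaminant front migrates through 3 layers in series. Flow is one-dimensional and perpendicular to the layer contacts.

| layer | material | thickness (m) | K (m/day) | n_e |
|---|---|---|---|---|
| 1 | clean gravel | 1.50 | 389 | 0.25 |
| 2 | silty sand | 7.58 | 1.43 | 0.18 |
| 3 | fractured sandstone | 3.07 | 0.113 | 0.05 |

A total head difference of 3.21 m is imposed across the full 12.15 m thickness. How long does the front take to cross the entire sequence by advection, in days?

19.1

With flow normal to the layers, continuity requires the same specific discharge q through every layer.
Σ(b_i/K_i) = 1.50/389 + 7.58/1.43 + 3.07/0.113 = 32.47 d.
q = Δh / Σ(b_i/K_i) = 3.21 / 32.47 = 0.09885 m/day.
In each layer the seepage velocity is v_i = q/n_i, so the layer transit time is t_i = b_i·n_i / q:
  layer 1 (clean gravel): t_1 = 1.50 × 0.25 / 0.09885 = 3.794 d
  layer 2 (silty sand): t_2 = 7.58 × 0.18 / 0.09885 = 13.80 d
  layer 3 (fractured sandstone): t_3 = 3.07 × 0.05 / 0.09885 = 1.553 d
Total t = Σ t_i = 19.15 days.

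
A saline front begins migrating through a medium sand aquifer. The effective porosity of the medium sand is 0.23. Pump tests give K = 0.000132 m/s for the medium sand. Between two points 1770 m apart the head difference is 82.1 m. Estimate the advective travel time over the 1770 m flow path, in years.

Convert K: 0.000132 m/s × 86400 = 11.40 m/day.
Hydraulic gradient i = Δh / L = 82.1 / 1770 = 0.04638.
Darcy flux q = K · i = 11.40 × 0.04638 = 0.5290 m/day.
Seepage velocity v = q / n_e = 0.5290 / 0.23 = 2.300 m/day.
Travel time t = L / v = 1770 / 2.300 = 769.6 days = 2.107 years.

2.11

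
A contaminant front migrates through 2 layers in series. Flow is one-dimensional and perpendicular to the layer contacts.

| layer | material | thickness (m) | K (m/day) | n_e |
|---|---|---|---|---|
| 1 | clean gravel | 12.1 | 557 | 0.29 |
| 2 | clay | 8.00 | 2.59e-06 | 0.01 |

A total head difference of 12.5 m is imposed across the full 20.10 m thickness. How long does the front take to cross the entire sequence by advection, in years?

With flow normal to the layers, continuity requires the same specific discharge q through every layer.
Σ(b_i/K_i) = 12.1/557 + 8.00/2.59e-06 = 3.089e+06 d.
q = Δh / Σ(b_i/K_i) = 12.5 / 3.089e+06 = 4.047e-06 m/day.
In each layer the seepage velocity is v_i = q/n_i, so the layer transit time is t_i = b_i·n_i / q:
  layer 1 (clean gravel): t_1 = 12.1 × 0.29 / 4.047e-06 = 8.671e+05 d
  layer 2 (clay): t_2 = 8.00 × 0.01 / 4.047e-06 = 19768 d
Total t = Σ t_i = 8.869e+05 days = 2428 years.

2430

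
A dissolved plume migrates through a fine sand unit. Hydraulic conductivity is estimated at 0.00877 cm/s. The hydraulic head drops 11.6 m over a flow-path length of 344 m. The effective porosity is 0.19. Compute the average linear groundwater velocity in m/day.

Convert K: 0.00877 cm/s × 864 = 7.577 m/day.
Hydraulic gradient i = Δh / L = 11.6 / 344 = 0.03372.
Darcy flux q = K · i = 7.577 × 0.03372 = 0.2555 m/day.
Seepage velocity v = q / n_e = 0.2555 / 0.19 = 1.345 m/day.

1.34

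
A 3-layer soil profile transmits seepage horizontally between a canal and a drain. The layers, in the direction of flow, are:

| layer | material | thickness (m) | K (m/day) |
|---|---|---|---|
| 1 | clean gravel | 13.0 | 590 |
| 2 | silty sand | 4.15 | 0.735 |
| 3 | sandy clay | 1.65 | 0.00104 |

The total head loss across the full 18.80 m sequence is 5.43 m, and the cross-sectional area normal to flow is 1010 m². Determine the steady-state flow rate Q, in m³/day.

Flow is perpendicular to layering, so the layers act in series and the equivalent K is the thickness-weighted harmonic mean.
Total thickness L = 13.0 + 4.15 + 1.65 = 18.80 m.
Σ(b_i/K_i) = 13.0/590 + 4.15/0.735 + 1.65/0.00104 = 1592 d.
K_eq = L / Σ(b_i/K_i) = 18.80 / 1592 = 0.01181 m/day.
Q = K_eq · A · (Δh/L) = 0.01181 × 1010 × (5.43/18.80) = 3.444 m³/day.

3.44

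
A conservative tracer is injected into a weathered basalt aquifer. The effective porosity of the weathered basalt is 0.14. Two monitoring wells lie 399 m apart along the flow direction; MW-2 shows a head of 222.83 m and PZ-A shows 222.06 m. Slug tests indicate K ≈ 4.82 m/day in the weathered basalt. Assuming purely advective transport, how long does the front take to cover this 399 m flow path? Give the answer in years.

16.4

Hydraulic gradient i = (222.83 − 222.06) / 399 = 0.77 / 399 = 0.001930.
Darcy flux q = K · i = 4.820 × 0.001930 = 0.009302 m/day.
Seepage velocity v = q / n_e = 0.009302 / 0.14 = 0.06644 m/day.
Travel time t = L / v = 399 / 0.06644 = 6005 days = 16.44 years.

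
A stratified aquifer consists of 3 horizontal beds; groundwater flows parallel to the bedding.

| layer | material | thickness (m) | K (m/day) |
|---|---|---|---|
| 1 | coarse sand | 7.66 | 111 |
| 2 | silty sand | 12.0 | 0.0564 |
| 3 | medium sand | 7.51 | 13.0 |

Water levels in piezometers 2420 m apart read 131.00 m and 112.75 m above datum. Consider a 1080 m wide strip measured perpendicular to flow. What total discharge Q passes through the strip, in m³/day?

Flow is parallel to layering, so each bed carries its own Darcy discharge and the transmissivities add.
Σ(K_i·b_i) = 111×7.66 + 0.0564×12.0 + 13.0×7.51 = 948.6 m²/day.
Hydraulic gradient i = (131.00 − 112.75) / 2420 = 18.25 / 2420 = 0.007541.
Q = Σ(K_i·b_i) · W · i = 948.6 × 1080 × 0.007541 = 7726 m³/day.

7730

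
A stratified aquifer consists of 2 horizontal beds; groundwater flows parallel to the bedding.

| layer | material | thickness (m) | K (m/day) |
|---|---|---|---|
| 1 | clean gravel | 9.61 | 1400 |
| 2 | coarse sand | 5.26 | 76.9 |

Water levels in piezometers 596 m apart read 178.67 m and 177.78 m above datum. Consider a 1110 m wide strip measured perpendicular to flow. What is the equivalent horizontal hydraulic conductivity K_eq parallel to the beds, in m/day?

932

Flow is parallel to layering, so each bed carries its own Darcy discharge and the transmissivities add.
Σ(K_i·b_i) = 1400×9.61 + 76.9×5.26 = 13858 m²/day.
Total thickness b = 14.87 m, so K_eq = Σ(K_i·b_i)/b = 932.0 m/day.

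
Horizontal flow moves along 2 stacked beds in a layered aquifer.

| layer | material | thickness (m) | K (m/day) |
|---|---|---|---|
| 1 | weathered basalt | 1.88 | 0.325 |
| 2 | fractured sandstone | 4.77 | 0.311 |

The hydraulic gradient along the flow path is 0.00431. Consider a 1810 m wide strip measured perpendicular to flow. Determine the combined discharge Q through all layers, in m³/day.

16.3

Flow is parallel to layering, so each bed carries its own Darcy discharge and the transmissivities add.
Σ(K_i·b_i) = 0.325×1.88 + 0.311×4.77 = 2.094 m²/day.
Hydraulic gradient i = 0.00431.
Q = Σ(K_i·b_i) · W · i = 2.094 × 1810 × 0.004310 = 16.34 m³/day.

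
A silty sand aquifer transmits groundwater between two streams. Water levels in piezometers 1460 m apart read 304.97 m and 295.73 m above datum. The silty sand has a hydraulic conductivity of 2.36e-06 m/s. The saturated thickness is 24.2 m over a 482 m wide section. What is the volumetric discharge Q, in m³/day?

Convert K: 2.36e-06 m/s × 86400 = 0.2039 m/day.
Cross-sectional area A = 482 × 24.2 = 11664 m².
Hydraulic gradient i = (304.97 − 295.73) / 1460 = 9.24 / 1460 = 0.006329.
Darcy's law: Q = K · A · i = 0.2039 × 11664 × 0.006329 = 15.05 m³/day.

15.1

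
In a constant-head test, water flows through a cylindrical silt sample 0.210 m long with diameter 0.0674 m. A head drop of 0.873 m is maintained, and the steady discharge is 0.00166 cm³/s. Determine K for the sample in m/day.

0.00967

Cross-sectional area A = π·(d/2)² = π × (0.0674/2)² = 0.003568 m².
Convert discharge: 0.00166 cm³/s = 1.660e-09 m³/s.
Darcy's law rearranged: K = Q·L / (A·Δh) = 1.660e-09 × 0.210 / (0.003568 × 0.873) = 1.119e-07 m/s = 0.009670 m/day.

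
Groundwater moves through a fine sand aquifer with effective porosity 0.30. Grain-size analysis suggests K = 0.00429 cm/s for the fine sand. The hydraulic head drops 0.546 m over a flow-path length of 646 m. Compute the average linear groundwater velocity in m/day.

0.0104

Convert K: 0.00429 cm/s × 864 = 3.707 m/day.
Hydraulic gradient i = Δh / L = 0.546 / 646 = 0.0008452.
Darcy flux q = K · i = 3.707 × 0.0008452 = 0.003133 m/day.
Seepage velocity v = q / n_e = 0.003133 / 0.30 = 0.01044 m/day.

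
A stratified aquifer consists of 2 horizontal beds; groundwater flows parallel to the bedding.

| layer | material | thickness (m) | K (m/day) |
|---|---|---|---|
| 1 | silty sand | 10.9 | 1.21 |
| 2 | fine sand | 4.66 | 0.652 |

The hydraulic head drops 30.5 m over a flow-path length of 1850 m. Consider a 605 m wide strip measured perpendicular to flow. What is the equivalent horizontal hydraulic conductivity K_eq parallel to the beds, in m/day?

1.04

Flow is parallel to layering, so each bed carries its own Darcy discharge and the transmissivities add.
Σ(K_i·b_i) = 1.21×10.9 + 0.652×4.66 = 16.23 m²/day.
Total thickness b = 15.56 m, so K_eq = Σ(K_i·b_i)/b = 1.043 m/day.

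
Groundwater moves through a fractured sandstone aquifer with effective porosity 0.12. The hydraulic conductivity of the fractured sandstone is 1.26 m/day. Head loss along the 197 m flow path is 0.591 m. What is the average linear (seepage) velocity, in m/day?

0.0315

Hydraulic gradient i = Δh / L = 0.591 / 197 = 0.003000.
Darcy flux q = K · i = 1.260 × 0.003000 = 0.003780 m/day.
Seepage velocity v = q / n_e = 0.003780 / 0.12 = 0.03150 m/day.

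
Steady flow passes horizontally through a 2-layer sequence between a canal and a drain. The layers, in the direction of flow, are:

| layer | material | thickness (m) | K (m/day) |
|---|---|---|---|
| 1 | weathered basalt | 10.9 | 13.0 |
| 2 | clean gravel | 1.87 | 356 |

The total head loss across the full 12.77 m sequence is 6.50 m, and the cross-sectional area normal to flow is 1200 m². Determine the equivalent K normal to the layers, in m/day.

15.1

Flow is perpendicular to layering, so the layers act in series and the equivalent K is the thickness-weighted harmonic mean.
Total thickness L = 10.9 + 1.87 = 12.77 m.
Σ(b_i/K_i) = 10.9/13.0 + 1.87/356 = 0.8437 d.
K_eq = L / Σ(b_i/K_i) = 12.77 / 0.8437 = 15.14 m/day.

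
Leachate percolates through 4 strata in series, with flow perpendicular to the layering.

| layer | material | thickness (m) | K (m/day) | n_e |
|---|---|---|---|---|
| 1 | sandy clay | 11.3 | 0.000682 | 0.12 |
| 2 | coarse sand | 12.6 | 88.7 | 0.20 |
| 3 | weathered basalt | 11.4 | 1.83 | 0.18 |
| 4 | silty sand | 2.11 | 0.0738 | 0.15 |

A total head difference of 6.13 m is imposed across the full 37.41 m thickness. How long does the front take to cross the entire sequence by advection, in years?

With flow normal to the layers, continuity requires the same specific discharge q through every layer.
Σ(b_i/K_i) = 11.3/0.000682 + 12.6/88.7 + 11.4/1.83 + 2.11/0.0738 = 16604 d.
q = Δh / Σ(b_i/K_i) = 6.13 / 16604 = 0.0003692 m/day.
In each layer the seepage velocity is v_i = q/n_i, so the layer transit time is t_i = b_i·n_i / q:
  layer 1 (sandy clay): t_1 = 11.3 × 0.12 / 0.0003692 = 3673 d
  layer 2 (coarse sand): t_2 = 12.6 × 0.20 / 0.0003692 = 6826 d
  layer 3 (weathered basalt): t_3 = 11.4 × 0.18 / 0.0003692 = 5558 d
  layer 4 (silty sand): t_4 = 2.11 × 0.15 / 0.0003692 = 857.3 d
Total t = Σ t_i = 16914 days = 46.31 years.

46.3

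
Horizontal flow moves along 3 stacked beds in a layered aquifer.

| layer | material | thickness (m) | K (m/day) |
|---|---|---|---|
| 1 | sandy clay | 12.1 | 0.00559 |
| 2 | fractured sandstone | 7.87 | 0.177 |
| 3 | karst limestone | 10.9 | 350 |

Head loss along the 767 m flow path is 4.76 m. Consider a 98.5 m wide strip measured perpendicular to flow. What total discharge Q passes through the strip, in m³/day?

Flow is parallel to layering, so each bed carries its own Darcy discharge and the transmissivities add.
Σ(K_i·b_i) = 0.00559×12.1 + 0.177×7.87 + 350×10.9 = 3816 m²/day.
Hydraulic gradient i = Δh / L = 4.76 / 767 = 0.006206.
Q = Σ(K_i·b_i) · W · i = 3816 × 98.5 × 0.006206 = 2333 m³/day.

2330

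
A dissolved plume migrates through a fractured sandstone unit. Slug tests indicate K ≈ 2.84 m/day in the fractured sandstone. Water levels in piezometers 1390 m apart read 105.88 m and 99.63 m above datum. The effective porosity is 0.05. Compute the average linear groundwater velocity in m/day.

0.255

Hydraulic gradient i = (105.88 − 99.63) / 1390 = 6.25 / 1390 = 0.004496.
Darcy flux q = K · i = 2.840 × 0.004496 = 0.01277 m/day.
Seepage velocity v = q / n_e = 0.01277 / 0.05 = 0.2554 m/day.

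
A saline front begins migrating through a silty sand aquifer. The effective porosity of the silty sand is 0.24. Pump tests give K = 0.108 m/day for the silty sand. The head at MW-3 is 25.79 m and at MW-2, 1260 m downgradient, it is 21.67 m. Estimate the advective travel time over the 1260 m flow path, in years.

2340

Hydraulic gradient i = (25.79 − 21.67) / 1260 = 4.12 / 1260 = 0.003270.
Darcy flux q = K · i = 0.1080 × 0.003270 = 0.0003531 m/day.
Seepage velocity v = q / n_e = 0.0003531 / 0.24 = 0.001471 m/day.
Travel time t = L / v = 1260 / 0.001471 = 8.563e+05 days = 2344 years.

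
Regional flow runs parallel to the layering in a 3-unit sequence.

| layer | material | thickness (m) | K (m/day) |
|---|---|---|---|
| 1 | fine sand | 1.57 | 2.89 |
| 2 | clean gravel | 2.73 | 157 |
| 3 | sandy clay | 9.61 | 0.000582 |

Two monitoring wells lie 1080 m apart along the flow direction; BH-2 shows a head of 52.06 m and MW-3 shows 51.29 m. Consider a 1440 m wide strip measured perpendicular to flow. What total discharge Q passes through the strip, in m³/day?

445

Flow is parallel to layering, so each bed carries its own Darcy discharge and the transmissivities add.
Σ(K_i·b_i) = 2.89×1.57 + 157×2.73 + 0.000582×9.61 = 433.2 m²/day.
Hydraulic gradient i = (52.06 − 51.29) / 1080 = 0.77 / 1080 = 0.0007130.
Q = Σ(K_i·b_i) · W · i = 433.2 × 1440 × 0.0007130 = 444.7 m³/day.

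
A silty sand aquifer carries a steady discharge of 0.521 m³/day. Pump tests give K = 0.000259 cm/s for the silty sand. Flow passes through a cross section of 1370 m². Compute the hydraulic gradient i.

Convert K: 0.000259 cm/s × 864 = 0.2238 m/day.
From Q = K·A·i, i = Q / (K·A) = 0.521 / (0.2238 × 1370) = 0.001699.

0.00170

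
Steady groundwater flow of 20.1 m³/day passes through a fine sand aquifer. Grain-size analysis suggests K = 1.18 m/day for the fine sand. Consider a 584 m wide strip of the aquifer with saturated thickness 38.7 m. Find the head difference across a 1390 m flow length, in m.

1.05

Cross-sectional area A = 584 × 38.7 = 22601 m².
From Q = K·A·i, i = Q / (K·A) = 20.1 / (1.180 × 22601) = 0.0007537.
Head loss Δh = i · L = 0.0007537 × 1390 = 1.048 m.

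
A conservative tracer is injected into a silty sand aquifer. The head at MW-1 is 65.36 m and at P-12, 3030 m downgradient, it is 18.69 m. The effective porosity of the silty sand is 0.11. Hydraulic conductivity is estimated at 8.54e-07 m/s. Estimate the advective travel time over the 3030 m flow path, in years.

803

Convert K: 8.54e-07 m/s × 86400 = 0.07379 m/day.
Hydraulic gradient i = (65.36 − 18.69) / 3030 = 46.67 / 3030 = 0.01540.
Darcy flux q = K · i = 0.07379 × 0.01540 = 0.001136 m/day.
Seepage velocity v = q / n_e = 0.001136 / 0.11 = 0.01033 m/day.
Travel time t = L / v = 3030 / 0.01033 = 2.933e+05 days = 802.9 years.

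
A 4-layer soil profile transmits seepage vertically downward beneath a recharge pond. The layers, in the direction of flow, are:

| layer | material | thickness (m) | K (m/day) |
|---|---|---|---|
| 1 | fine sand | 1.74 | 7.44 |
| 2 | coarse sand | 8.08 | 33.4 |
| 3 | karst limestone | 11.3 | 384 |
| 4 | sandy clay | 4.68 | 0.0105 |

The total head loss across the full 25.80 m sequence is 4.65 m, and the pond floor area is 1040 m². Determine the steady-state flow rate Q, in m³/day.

Flow is perpendicular to layering, so the layers act in series and the equivalent K is the thickness-weighted harmonic mean.
Total thickness L = 1.74 + 8.08 + 11.3 + 4.68 = 25.80 m.
Σ(b_i/K_i) = 1.74/7.44 + 8.08/33.4 + 11.3/384 + 4.68/0.0105 = 446.2 d.
K_eq = L / Σ(b_i/K_i) = 25.80 / 446.2 = 0.05782 m/day.
Q = K_eq · A · (Δh/L) = 0.05782 × 1040 × (4.65/25.80) = 10.84 m³/day.

10.8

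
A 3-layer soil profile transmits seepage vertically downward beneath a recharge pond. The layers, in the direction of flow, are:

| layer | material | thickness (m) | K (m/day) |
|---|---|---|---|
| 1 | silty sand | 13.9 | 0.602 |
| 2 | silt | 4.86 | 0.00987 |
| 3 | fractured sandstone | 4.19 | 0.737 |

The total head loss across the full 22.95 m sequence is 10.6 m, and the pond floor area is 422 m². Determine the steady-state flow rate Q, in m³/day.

Flow is perpendicular to layering, so the layers act in series and the equivalent K is the thickness-weighted harmonic mean.
Total thickness L = 13.9 + 4.86 + 4.19 = 22.95 m.
Σ(b_i/K_i) = 13.9/0.602 + 4.86/0.00987 + 4.19/0.737 = 521.2 d.
K_eq = L / Σ(b_i/K_i) = 22.95 / 521.2 = 0.04404 m/day.
Q = K_eq · A · (Δh/L) = 0.04404 × 422 × (10.6/22.95) = 8.583 m³/day.

8.58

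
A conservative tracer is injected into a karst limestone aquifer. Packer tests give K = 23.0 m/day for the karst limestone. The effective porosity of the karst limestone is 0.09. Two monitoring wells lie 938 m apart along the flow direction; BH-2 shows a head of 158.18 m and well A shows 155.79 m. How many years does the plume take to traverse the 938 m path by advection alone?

Hydraulic gradient i = (158.18 − 155.79) / 938 = 2.39 / 938 = 0.002548.
Darcy flux q = K · i = 23.00 × 0.002548 = 0.05860 m/day.
Seepage velocity v = q / n_e = 0.05860 / 0.09 = 0.6511 m/day.
Travel time t = L / v = 938 / 0.6511 = 1441 days = 3.944 years.

3.94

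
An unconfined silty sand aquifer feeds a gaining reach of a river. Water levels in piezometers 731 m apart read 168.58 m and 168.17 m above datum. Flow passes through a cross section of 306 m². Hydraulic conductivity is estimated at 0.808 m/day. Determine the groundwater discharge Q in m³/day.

0.139

Hydraulic gradient i = (168.58 − 168.17) / 731 = 0.41 / 731 = 0.0005609.
Darcy's law: Q = K · A · i = 0.8080 × 306.0 × 0.0005609 = 0.1387 m³/day.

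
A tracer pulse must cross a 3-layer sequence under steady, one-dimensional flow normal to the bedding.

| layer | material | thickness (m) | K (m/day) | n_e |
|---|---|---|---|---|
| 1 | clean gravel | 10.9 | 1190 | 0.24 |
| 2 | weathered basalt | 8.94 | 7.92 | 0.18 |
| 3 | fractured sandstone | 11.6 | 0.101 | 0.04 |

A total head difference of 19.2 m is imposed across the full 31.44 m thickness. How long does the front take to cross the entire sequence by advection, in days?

28.3

With flow normal to the layers, continuity requires the same specific discharge q through every layer.
Σ(b_i/K_i) = 10.9/1190 + 8.94/7.92 + 11.6/0.101 = 116.0 d.
q = Δh / Σ(b_i/K_i) = 19.2 / 116.0 = 0.1655 m/day.
In each layer the seepage velocity is v_i = q/n_i, so the layer transit time is t_i = b_i·n_i / q:
  layer 1 (clean gravel): t_1 = 10.9 × 0.24 / 0.1655 = 15.80 d
  layer 2 (weathered basalt): t_2 = 8.94 × 0.18 / 0.1655 = 9.721 d
  layer 3 (fractured sandstone): t_3 = 11.6 × 0.04 / 0.1655 = 2.803 d
Total t = Σ t_i = 28.33 days.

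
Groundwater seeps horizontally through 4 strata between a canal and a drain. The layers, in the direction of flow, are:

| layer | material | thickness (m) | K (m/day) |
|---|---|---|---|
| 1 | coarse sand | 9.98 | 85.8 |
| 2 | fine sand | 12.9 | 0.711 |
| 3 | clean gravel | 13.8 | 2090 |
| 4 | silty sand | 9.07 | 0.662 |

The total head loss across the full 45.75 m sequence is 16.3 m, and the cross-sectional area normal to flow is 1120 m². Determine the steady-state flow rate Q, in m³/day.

Flow is perpendicular to layering, so the layers act in series and the equivalent K is the thickness-weighted harmonic mean.
Total thickness L = 9.98 + 12.9 + 13.8 + 9.07 = 45.75 m.
Σ(b_i/K_i) = 9.98/85.8 + 12.9/0.711 + 13.8/2090 + 9.07/0.662 = 31.97 d.
K_eq = L / Σ(b_i/K_i) = 45.75 / 31.97 = 1.431 m/day.
Q = K_eq · A · (Δh/L) = 1.431 × 1120 × (16.3/45.75) = 571.1 m³/day.

571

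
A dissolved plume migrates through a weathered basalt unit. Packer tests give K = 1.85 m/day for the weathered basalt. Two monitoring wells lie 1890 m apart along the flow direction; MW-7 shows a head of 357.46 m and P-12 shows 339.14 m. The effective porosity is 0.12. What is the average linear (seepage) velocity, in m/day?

Hydraulic gradient i = (357.46 − 339.14) / 1890 = 18.32 / 1890 = 0.009693.
Darcy flux q = K · i = 1.850 × 0.009693 = 0.01793 m/day.
Seepage velocity v = q / n_e = 0.01793 / 0.12 = 0.1494 m/day.

0.149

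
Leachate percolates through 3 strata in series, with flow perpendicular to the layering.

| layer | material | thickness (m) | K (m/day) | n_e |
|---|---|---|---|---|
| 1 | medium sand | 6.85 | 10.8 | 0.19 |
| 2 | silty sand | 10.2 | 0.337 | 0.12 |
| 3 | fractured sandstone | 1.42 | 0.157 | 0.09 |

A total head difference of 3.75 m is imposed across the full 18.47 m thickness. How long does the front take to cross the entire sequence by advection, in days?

28.3

With flow normal to the layers, continuity requires the same specific discharge q through every layer.
Σ(b_i/K_i) = 6.85/10.8 + 10.2/0.337 + 1.42/0.157 = 39.95 d.
q = Δh / Σ(b_i/K_i) = 3.75 / 39.95 = 0.09388 m/day.
In each layer the seepage velocity is v_i = q/n_i, so the layer transit time is t_i = b_i·n_i / q:
  layer 1 (medium sand): t_1 = 6.85 × 0.19 / 0.09388 = 13.86 d
  layer 2 (silty sand): t_2 = 10.2 × 0.12 / 0.09388 = 13.04 d
  layer 3 (fractured sandstone): t_3 = 1.42 × 0.09 / 0.09388 = 1.361 d
Total t = Σ t_i = 28.26 days.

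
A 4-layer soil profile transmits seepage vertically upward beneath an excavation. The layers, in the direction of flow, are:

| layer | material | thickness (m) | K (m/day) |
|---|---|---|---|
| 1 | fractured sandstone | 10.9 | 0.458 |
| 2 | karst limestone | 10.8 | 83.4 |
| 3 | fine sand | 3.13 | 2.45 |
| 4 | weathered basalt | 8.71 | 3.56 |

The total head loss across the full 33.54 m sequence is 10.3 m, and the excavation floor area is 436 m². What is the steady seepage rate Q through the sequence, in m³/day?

162

Flow is perpendicular to layering, so the layers act in series and the equivalent K is the thickness-weighted harmonic mean.
Total thickness L = 10.9 + 10.8 + 3.13 + 8.71 = 33.54 m.
Σ(b_i/K_i) = 10.9/0.458 + 10.8/83.4 + 3.13/2.45 + 8.71/3.56 = 27.65 d.
K_eq = L / Σ(b_i/K_i) = 33.54 / 27.65 = 1.213 m/day.
Q = K_eq · A · (Δh/L) = 1.213 × 436 × (10.3/33.54) = 162.4 m³/day.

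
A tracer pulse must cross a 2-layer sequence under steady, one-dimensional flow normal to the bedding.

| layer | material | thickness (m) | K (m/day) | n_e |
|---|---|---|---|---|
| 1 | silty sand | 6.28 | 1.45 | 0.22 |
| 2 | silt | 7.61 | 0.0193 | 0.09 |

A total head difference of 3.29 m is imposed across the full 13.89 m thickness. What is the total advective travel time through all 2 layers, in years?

0.686

With flow normal to the layers, continuity requires the same specific discharge q through every layer.
Σ(b_i/K_i) = 6.28/1.45 + 7.61/0.0193 = 398.6 d.
q = Δh / Σ(b_i/K_i) = 3.29 / 398.6 = 0.008253 m/day.
In each layer the seepage velocity is v_i = q/n_i, so the layer transit time is t_i = b_i·n_i / q:
  layer 1 (silty sand): t_1 = 6.28 × 0.22 / 0.008253 = 167.4 d
  layer 2 (silt): t_2 = 7.61 × 0.09 / 0.008253 = 82.99 d
Total t = Σ t_i = 250.4 days = 0.6855 years.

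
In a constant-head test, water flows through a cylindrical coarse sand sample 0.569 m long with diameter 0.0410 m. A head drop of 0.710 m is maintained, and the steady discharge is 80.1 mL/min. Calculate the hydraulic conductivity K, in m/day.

Cross-sectional area A = π·(d/2)² = π × (0.0410/2)² = 0.001320 m².
Convert discharge: 80.1 mL/min = 1.335e-06 m³/s.
Darcy's law rearranged: K = Q·L / (A·Δh) = 1.335e-06 × 0.569 / (0.001320 × 0.710) = 0.0008104 m/s = 70.02 m/day.

70.0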